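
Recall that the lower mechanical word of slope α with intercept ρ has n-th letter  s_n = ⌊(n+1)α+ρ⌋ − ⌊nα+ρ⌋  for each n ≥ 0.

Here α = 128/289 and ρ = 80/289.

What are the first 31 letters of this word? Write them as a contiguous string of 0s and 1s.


0101001010101001010101001010101

n=0: ⌊(1·128+80)/289⌋ − ⌊(0·128+80)/289⌋ = ⌊208/289⌋ − ⌊80/289⌋ = 0 − 0 = 0
n=1: ⌊(2·128+80)/289⌋ − ⌊(1·128+80)/289⌋ = ⌊336/289⌋ − ⌊208/289⌋ = 1 − 0 = 1
n=2: ⌊(3·128+80)/289⌋ − ⌊(2·128+80)/289⌋ = ⌊464/289⌋ − ⌊336/289⌋ = 1 − 1 = 0
n=3: ⌊(4·128+80)/289⌋ − ⌊(3·128+80)/289⌋ = ⌊592/289⌋ − ⌊464/289⌋ = 2 − 1 = 1
n=4: ⌊(5·128+80)/289⌋ − ⌊(4·128+80)/289⌋ = ⌊720/289⌋ − ⌊592/289⌋ = 2 − 2 = 0
n=5: ⌊(6·128+80)/289⌋ − ⌊(5·128+80)/289⌋ = ⌊848/289⌋ − ⌊720/289⌋ = 2 − 2 = 0
n=6: ⌊(7·128+80)/289⌋ − ⌊(6·128+80)/289⌋ = ⌊976/289⌋ − ⌊848/289⌋ = 3 − 2 = 1
n=7: ⌊(8·128+80)/289⌋ − ⌊(7·128+80)/289⌋ = ⌊1104/289⌋ − ⌊976/289⌋ = 3 − 3 = 0
n=8: ⌊(9·128+80)/289⌋ − ⌊(8·128+80)/289⌋ = ⌊1232/289⌋ − ⌊1104/289⌋ = 4 − 3 = 1
n=9: ⌊(10·128+80)/289⌋ − ⌊(9·128+80)/289⌋ = ⌊1360/289⌋ − ⌊1232/289⌋ = 4 − 4 = 0
n=10: ⌊(11·128+80)/289⌋ − ⌊(10·128+80)/289⌋ = ⌊1488/289⌋ − ⌊1360/289⌋ = 5 − 4 = 1
n=11: ⌊(12·128+80)/289⌋ − ⌊(11·128+80)/289⌋ = ⌊1616/289⌋ − ⌊1488/289⌋ = 5 − 5 = 0
n=12: ⌊(13·128+80)/289⌋ − ⌊(12·128+80)/289⌋ = ⌊1744/289⌋ − ⌊1616/289⌋ = 6 − 5 = 1
n=13: ⌊(14·128+80)/289⌋ − ⌊(13·128+80)/289⌋ = ⌊1872/289⌋ − ⌊1744/289⌋ = 6 − 6 = 0
n=14: ⌊(15·128+80)/289⌋ − ⌊(14·128+80)/289⌋ = ⌊2000/289⌋ − ⌊1872/289⌋ = 6 − 6 = 0
n=15: ⌊(16·128+80)/289⌋ − ⌊(15·128+80)/289⌋ = ⌊2128/289⌋ − ⌊2000/289⌋ = 7 − 6 = 1
n=16: ⌊(17·128+80)/289⌋ − ⌊(16·128+80)/289⌋ = ⌊2256/289⌋ − ⌊2128/289⌋ = 7 − 7 = 0
n=17: ⌊(18·128+80)/289⌋ − ⌊(17·128+80)/289⌋ = ⌊2384/289⌋ − ⌊2256/289⌋ = 8 − 7 = 1
n=18: ⌊(19·128+80)/289⌋ − ⌊(18·128+80)/289⌋ = ⌊2512/289⌋ − ⌊2384/289⌋ = 8 − 8 = 0
n=19: ⌊(20·128+80)/289⌋ − ⌊(19·128+80)/289⌋ = ⌊2640/289⌋ − ⌊2512/289⌋ = 9 − 8 = 1
n=20: ⌊(21·128+80)/289⌋ − ⌊(20·128+80)/289⌋ = ⌊2768/289⌋ − ⌊2640/289⌋ = 9 − 9 = 0
n=21: ⌊(22·128+80)/289⌋ − ⌊(21·128+80)/289⌋ = ⌊2896/289⌋ − ⌊2768/289⌋ = 10 − 9 = 1
n=22: ⌊(23·128+80)/289⌋ − ⌊(22·128+80)/289⌋ = ⌊3024/289⌋ − ⌊2896/289⌋ = 10 − 10 = 0
n=23: ⌊(24·128+80)/289⌋ − ⌊(23·128+80)/289⌋ = ⌊3152/289⌋ − ⌊3024/289⌋ = 10 − 10 = 0
n=24: ⌊(25·128+80)/289⌋ − ⌊(24·128+80)/289⌋ = ⌊3280/289⌋ − ⌊3152/289⌋ = 11 − 10 = 1
n=25: ⌊(26·128+80)/289⌋ − ⌊(25·128+80)/289⌋ = ⌊3408/289⌋ − ⌊3280/289⌋ = 11 − 11 = 0
n=26: ⌊(27·128+80)/289⌋ − ⌊(26·128+80)/289⌋ = ⌊3536/289⌋ − ⌊3408/289⌋ = 12 − 11 = 1
n=27: ⌊(28·128+80)/289⌋ − ⌊(27·128+80)/289⌋ = ⌊3664/289⌋ − ⌊3536/289⌋ = 12 − 12 = 0
n=28: ⌊(29·128+80)/289⌋ − ⌊(28·128+80)/289⌋ = ⌊3792/289⌋ − ⌊3664/289⌋ = 13 − 12 = 1
n=29: ⌊(30·128+80)/289⌋ − ⌊(29·128+80)/289⌋ = ⌊3920/289⌋ − ⌊3792/289⌋ = 13 − 13 = 0
n=30: ⌊(31·128+80)/289⌋ − ⌊(30·128+80)/289⌋ = ⌊4048/289⌋ − ⌊3920/289⌋ = 14 − 13 = 1


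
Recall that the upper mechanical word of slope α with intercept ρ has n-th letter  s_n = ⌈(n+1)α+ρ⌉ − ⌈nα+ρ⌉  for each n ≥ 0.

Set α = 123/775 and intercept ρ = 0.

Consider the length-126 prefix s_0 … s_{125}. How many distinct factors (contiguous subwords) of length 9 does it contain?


t_n = ⌈(n·123)/775⌉ for n = 0 … 126:
  n=0…9: ⌈0/775⌉=0 ⌈123/775⌉=1 ⌈246/775⌉=1 ⌈369/775⌉=1 ⌈492/775⌉=1 ⌈615/775⌉=1 ⌈738/775⌉=1 ⌈861/775⌉=2 ⌈984/775⌉=2 ⌈1107/775⌉=2
  n=10…19: ⌈1230/775⌉=2 ⌈1353/775⌉=2 ⌈1476/775⌉=2 ⌈1599/775⌉=3 ⌈1722/775⌉=3 ⌈1845/775⌉=3 ⌈1968/775⌉=3 ⌈2091/775⌉=3 ⌈2214/775⌉=3 ⌈2337/775⌉=4
  n=20…29: ⌈2460/775⌉=4 ⌈2583/775⌉=4 ⌈2706/775⌉=4 ⌈2829/775⌉=4 ⌈2952/775⌉=4 ⌈3075/775⌉=4 ⌈3198/775⌉=5 ⌈3321/775⌉=5 ⌈3444/775⌉=5 ⌈3567/775⌉=5
  n=30…39: ⌈3690/775⌉=5 ⌈3813/775⌉=5 ⌈3936/775⌉=6 ⌈4059/775⌉=6 ⌈4182/775⌉=6 ⌈4305/775⌉=6 ⌈4428/775⌉=6 ⌈4551/775⌉=6 ⌈4674/775⌉=7 ⌈4797/775⌉=7
  n=40…49: ⌈4920/775⌉=7 ⌈5043/775⌉=7 ⌈5166/775⌉=7 ⌈5289/775⌉=7 ⌈5412/775⌉=7 ⌈5535/775⌉=8 ⌈5658/775⌉=8 ⌈5781/775⌉=8 ⌈5904/775⌉=8 ⌈6027/775⌉=8
  n=50…59: ⌈6150/775⌉=8 ⌈6273/775⌉=9 ⌈6396/775⌉=9 ⌈6519/775⌉=9 ⌈6642/775⌉=9 ⌈6765/775⌉=9 ⌈6888/775⌉=9 ⌈7011/775⌉=10 ⌈7134/775⌉=10 ⌈7257/775⌉=10
  n=60…69: ⌈7380/775⌉=10 ⌈7503/775⌉=10 ⌈7626/775⌉=10 ⌈7749/775⌉=10 ⌈7872/775⌉=11 ⌈7995/775⌉=11 ⌈8118/775⌉=11 ⌈8241/775⌉=11 ⌈8364/775⌉=11 ⌈8487/775⌉=11
  n=70…79: ⌈8610/775⌉=12 ⌈8733/775⌉=12 ⌈8856/775⌉=12 ⌈8979/775⌉=12 ⌈9102/775⌉=12 ⌈9225/775⌉=12 ⌈9348/775⌉=13 ⌈9471/775⌉=13 ⌈9594/775⌉=13 ⌈9717/775⌉=13
  n=80…89: ⌈9840/775⌉=13 ⌈9963/775⌉=13 ⌈10086/775⌉=14 ⌈10209/775⌉=14 ⌈10332/775⌉=14 ⌈10455/775⌉=14 ⌈10578/775⌉=14 ⌈10701/775⌉=14 ⌈10824/775⌉=14 ⌈10947/775⌉=15
  n=90…99: ⌈11070/775⌉=15 ⌈11193/775⌉=15 ⌈11316/775⌉=15 ⌈11439/775⌉=15 ⌈11562/775⌉=15 ⌈11685/775⌉=16 ⌈11808/775⌉=16 ⌈11931/775⌉=16 ⌈12054/775⌉=16 ⌈12177/775⌉=16
  n=100…109: ⌈12300/775⌉=16 ⌈12423/775⌉=17 ⌈12546/775⌉=17 ⌈12669/775⌉=17 ⌈12792/775⌉=17 ⌈12915/775⌉=17 ⌈13038/775⌉=17 ⌈13161/775⌉=17 ⌈13284/775⌉=18 ⌈13407/775⌉=18
  n=110…119: ⌈13530/775⌉=18 ⌈13653/775⌉=18 ⌈13776/775⌉=18 ⌈13899/775⌉=18 ⌈14022/775⌉=19 ⌈14145/775⌉=19 ⌈14268/775⌉=19 ⌈14391/775⌉=19 ⌈14514/775⌉=19 ⌈14637/775⌉=19
  n=120…126: ⌈14760/775⌉=20 ⌈14883/775⌉=20 ⌈15006/775⌉=20 ⌈15129/775⌉=20 ⌈15252/775⌉=20 ⌈15375/775⌉=20 ⌈15498/775⌉=20
s_n = t_(n+1) − t_n for n = 0 … 125 gives
prefix = 100000100000100000100000010000010000010000001000001000001000000100000100000100000100000010000010000010000001000001000001000000
slide a length-9 window over [0..8] … [117..125] (118 windows); first occurrence of each distinct factor:
  [  0..  8] 100000100
  [  1..  9] 000001000
  [  2.. 10] 000010000
  [  3.. 11] 000100000
  [  4.. 12] 001000001
  [  5.. 13] 010000010
  [ 16.. 24] 001000000
  [ 17.. 25] 010000001
  [ 18.. 26] 100000010
  [ 19.. 27] 000000100
  (the other 108 windows repeat one of these)
distinct factors: {000000100, 000001000, 000010000, 000100000, 001000000, 001000001, 010000001, 010000010, 100000010, 100000100}
count = 10  (Sturmian bound for length 9 is 10)

10


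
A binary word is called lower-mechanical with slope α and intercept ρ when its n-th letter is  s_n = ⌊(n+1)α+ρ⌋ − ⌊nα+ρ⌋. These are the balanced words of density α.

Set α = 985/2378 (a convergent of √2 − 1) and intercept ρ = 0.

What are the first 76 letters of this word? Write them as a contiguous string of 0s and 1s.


0010100101001010100101001010100101001010010101001010010101001010010100101010

n=0: ⌊(1·985)/2378⌋ − ⌊(0·985)/2378⌋ = ⌊985/2378⌋ − ⌊0/2378⌋ = 0 − 0 = 0
n=1: ⌊(2·985)/2378⌋ − ⌊(1·985)/2378⌋ = ⌊1970/2378⌋ − ⌊985/2378⌋ = 0 − 0 = 0
n=2: ⌊(3·985)/2378⌋ − ⌊(2·985)/2378⌋ = ⌊2955/2378⌋ − ⌊1970/2378⌋ = 1 − 0 = 1
n=3: ⌊(4·985)/2378⌋ − ⌊(3·985)/2378⌋ = ⌊3940/2378⌋ − ⌊2955/2378⌋ = 1 − 1 = 0
n=4: ⌊(5·985)/2378⌋ − ⌊(4·985)/2378⌋ = ⌊4925/2378⌋ − ⌊3940/2378⌋ = 2 − 1 = 1
n=5: ⌊(6·985)/2378⌋ − ⌊(5·985)/2378⌋ = ⌊5910/2378⌋ − ⌊4925/2378⌋ = 2 − 2 = 0
n=6: ⌊(7·985)/2378⌋ − ⌊(6·985)/2378⌋ = ⌊6895/2378⌋ − ⌊5910/2378⌋ = 2 − 2 = 0
n=7: ⌊(8·985)/2378⌋ − ⌊(7·985)/2378⌋ = ⌊7880/2378⌋ − ⌊6895/2378⌋ = 3 − 2 = 1
n=8: ⌊(9·985)/2378⌋ − ⌊(8·985)/2378⌋ = ⌊8865/2378⌋ − ⌊7880/2378⌋ = 3 − 3 = 0
n=9: ⌊(10·985)/2378⌋ − ⌊(9·985)/2378⌋ = ⌊9850/2378⌋ − ⌊8865/2378⌋ = 4 − 3 = 1
n=10: ⌊(11·985)/2378⌋ − ⌊(10·985)/2378⌋ = ⌊10835/2378⌋ − ⌊9850/2378⌋ = 4 − 4 = 0
n=11: ⌊(12·985)/2378⌋ − ⌊(11·985)/2378⌋ = ⌊11820/2378⌋ − ⌊10835/2378⌋ = 4 − 4 = 0
n=12: ⌊(13·985)/2378⌋ − ⌊(12·985)/2378⌋ = ⌊12805/2378⌋ − ⌊11820/2378⌋ = 5 − 4 = 1
n=13: ⌊(14·985)/2378⌋ − ⌊(13·985)/2378⌋ = ⌊13790/2378⌋ − ⌊12805/2378⌋ = 5 − 5 = 0
n=14: ⌊(15·985)/2378⌋ − ⌊(14·985)/2378⌋ = ⌊14775/2378⌋ − ⌊13790/2378⌋ = 6 − 5 = 1
n=15: ⌊(16·985)/2378⌋ − ⌊(15·985)/2378⌋ = ⌊15760/2378⌋ − ⌊14775/2378⌋ = 6 − 6 = 0
n=16: ⌊(17·985)/2378⌋ − ⌊(16·985)/2378⌋ = ⌊16745/2378⌋ − ⌊15760/2378⌋ = 7 − 6 = 1
n=17: ⌊(18·985)/2378⌋ − ⌊(17·985)/2378⌋ = ⌊17730/2378⌋ − ⌊16745/2378⌋ = 7 − 7 = 0
n=18: ⌊(19·985)/2378⌋ − ⌊(18·985)/2378⌋ = ⌊18715/2378⌋ − ⌊17730/2378⌋ = 7 − 7 = 0
n=19: ⌊(20·985)/2378⌋ − ⌊(19·985)/2378⌋ = ⌊19700/2378⌋ − ⌊18715/2378⌋ = 8 − 7 = 1
n=20: ⌊(21·985)/2378⌋ − ⌊(20·985)/2378⌋ = ⌊20685/2378⌋ − ⌊19700/2378⌋ = 8 − 8 = 0
n=21: ⌊(22·985)/2378⌋ − ⌊(21·985)/2378⌋ = ⌊21670/2378⌋ − ⌊20685/2378⌋ = 9 − 8 = 1
n=22: ⌊(23·985)/2378⌋ − ⌊(22·985)/2378⌋ = ⌊22655/2378⌋ − ⌊21670/2378⌋ = 9 − 9 = 0
n=23: ⌊(24·985)/2378⌋ − ⌊(23·985)/2378⌋ = ⌊23640/2378⌋ − ⌊22655/2378⌋ = 9 − 9 = 0
n=24: ⌊(25·985)/2378⌋ − ⌊(24·985)/2378⌋ = ⌊24625/2378⌋ − ⌊23640/2378⌋ = 10 − 9 = 1
n=25: ⌊(26·985)/2378⌋ − ⌊(25·985)/2378⌋ = ⌊25610/2378⌋ − ⌊24625/2378⌋ = 10 − 10 = 0
n=26: ⌊(27·985)/2378⌋ − ⌊(26·985)/2378⌋ = ⌊26595/2378⌋ − ⌊25610/2378⌋ = 11 − 10 = 1
n=27: ⌊(28·985)/2378⌋ − ⌊(27·985)/2378⌋ = ⌊27580/2378⌋ − ⌊26595/2378⌋ = 11 − 11 = 0
n=28: ⌊(29·985)/2378⌋ − ⌊(28·985)/2378⌋ = ⌊28565/2378⌋ − ⌊27580/2378⌋ = 12 − 11 = 1
n=29: ⌊(30·985)/2378⌋ − ⌊(29·985)/2378⌋ = ⌊29550/2378⌋ − ⌊28565/2378⌋ = 12 − 12 = 0
n=30: ⌊(31·985)/2378⌋ − ⌊(30·985)/2378⌋ = ⌊30535/2378⌋ − ⌊29550/2378⌋ = 12 − 12 = 0
n=31: ⌊(32·985)/2378⌋ − ⌊(31·985)/2378⌋ = ⌊31520/2378⌋ − ⌊30535/2378⌋ = 13 − 12 = 1
n=32: ⌊(33·985)/2378⌋ − ⌊(32·985)/2378⌋ = ⌊32505/2378⌋ − ⌊31520/2378⌋ = 13 − 13 = 0
n=33: ⌊(34·985)/2378⌋ − ⌊(33·985)/2378⌋ = ⌊33490/2378⌋ − ⌊32505/2378⌋ = 14 − 13 = 1
n=34: ⌊(35·985)/2378⌋ − ⌊(34·985)/2378⌋ = ⌊34475/2378⌋ − ⌊33490/2378⌋ = 14 − 14 = 0
n=35: ⌊(36·985)/2378⌋ − ⌊(35·985)/2378⌋ = ⌊35460/2378⌋ − ⌊34475/2378⌋ = 14 − 14 = 0
n=36: ⌊(37·985)/2378⌋ − ⌊(36·985)/2378⌋ = ⌊36445/2378⌋ − ⌊35460/2378⌋ = 15 − 14 = 1
n=37: ⌊(38·985)/2378⌋ − ⌊(37·985)/2378⌋ = ⌊37430/2378⌋ − ⌊36445/2378⌋ = 15 − 15 = 0
n=38: ⌊(39·985)/2378⌋ − ⌊(38·985)/2378⌋ = ⌊38415/2378⌋ − ⌊37430/2378⌋ = 16 − 15 = 1
n=39: ⌊(40·985)/2378⌋ − ⌊(39·985)/2378⌋ = ⌊39400/2378⌋ − ⌊38415/2378⌋ = 16 − 16 = 0
n=40: ⌊(41·985)/2378⌋ − ⌊(40·985)/2378⌋ = ⌊40385/2378⌋ − ⌊39400/2378⌋ = 16 − 16 = 0
n=41: ⌊(42·985)/2378⌋ − ⌊(41·985)/2378⌋ = ⌊41370/2378⌋ − ⌊40385/2378⌋ = 17 − 16 = 1
n=42: ⌊(43·985)/2378⌋ − ⌊(42·985)/2378⌋ = ⌊42355/2378⌋ − ⌊41370/2378⌋ = 17 − 17 = 0
n=43: ⌊(44·985)/2378⌋ − ⌊(43·985)/2378⌋ = ⌊43340/2378⌋ − ⌊42355/2378⌋ = 18 − 17 = 1
n=44: ⌊(45·985)/2378⌋ − ⌊(44·985)/2378⌋ = ⌊44325/2378⌋ − ⌊43340/2378⌋ = 18 − 18 = 0
n=45: ⌊(46·985)/2378⌋ − ⌊(45·985)/2378⌋ = ⌊45310/2378⌋ − ⌊44325/2378⌋ = 19 − 18 = 1
n=46: ⌊(47·985)/2378⌋ − ⌊(46·985)/2378⌋ = ⌊46295/2378⌋ − ⌊45310/2378⌋ = 19 − 19 = 0
n=47: ⌊(48·985)/2378⌋ − ⌊(47·985)/2378⌋ = ⌊47280/2378⌋ − ⌊46295/2378⌋ = 19 − 19 = 0
n=48: ⌊(49·985)/2378⌋ − ⌊(48·985)/2378⌋ = ⌊48265/2378⌋ − ⌊47280/2378⌋ = 20 − 19 = 1
n=49: ⌊(50·985)/2378⌋ − ⌊(49·985)/2378⌋ = ⌊49250/2378⌋ − ⌊48265/2378⌋ = 20 − 20 = 0
n=50: ⌊(51·985)/2378⌋ − ⌊(50·985)/2378⌋ = ⌊50235/2378⌋ − ⌊49250/2378⌋ = 21 − 20 = 1
n=51: ⌊(52·985)/2378⌋ − ⌊(51·985)/2378⌋ = ⌊51220/2378⌋ − ⌊50235/2378⌋ = 21 − 21 = 0
n=52: ⌊(53·985)/2378⌋ − ⌊(52·985)/2378⌋ = ⌊52205/2378⌋ − ⌊51220/2378⌋ = 21 − 21 = 0
n=53: ⌊(54·985)/2378⌋ − ⌊(53·985)/2378⌋ = ⌊53190/2378⌋ − ⌊52205/2378⌋ = 22 − 21 = 1
n=54: ⌊(55·985)/2378⌋ − ⌊(54·985)/2378⌋ = ⌊54175/2378⌋ − ⌊53190/2378⌋ = 22 − 22 = 0
n=55: ⌊(56·985)/2378⌋ − ⌊(55·985)/2378⌋ = ⌊55160/2378⌋ − ⌊54175/2378⌋ = 23 − 22 = 1
n=56: ⌊(57·985)/2378⌋ − ⌊(56·985)/2378⌋ = ⌊56145/2378⌋ − ⌊55160/2378⌋ = 23 − 23 = 0
n=57: ⌊(58·985)/2378⌋ − ⌊(57·985)/2378⌋ = ⌊57130/2378⌋ − ⌊56145/2378⌋ = 24 − 23 = 1
n=58: ⌊(59·985)/2378⌋ − ⌊(58·985)/2378⌋ = ⌊58115/2378⌋ − ⌊57130/2378⌋ = 24 − 24 = 0
n=59: ⌊(60·985)/2378⌋ − ⌊(59·985)/2378⌋ = ⌊59100/2378⌋ − ⌊58115/2378⌋ = 24 − 24 = 0
n=60: ⌊(61·985)/2378⌋ − ⌊(60·985)/2378⌋ = ⌊60085/2378⌋ − ⌊59100/2378⌋ = 25 − 24 = 1
n=61: ⌊(62·985)/2378⌋ − ⌊(61·985)/2378⌋ = ⌊61070/2378⌋ − ⌊60085/2378⌋ = 25 − 25 = 0
n=62: ⌊(63·985)/2378⌋ − ⌊(62·985)/2378⌋ = ⌊62055/2378⌋ − ⌊61070/2378⌋ = 26 − 25 = 1
n=63: ⌊(64·985)/2378⌋ − ⌊(63·985)/2378⌋ = ⌊63040/2378⌋ − ⌊62055/2378⌋ = 26 − 26 = 0
n=64: ⌊(65·985)/2378⌋ − ⌊(64·985)/2378⌋ = ⌊64025/2378⌋ − ⌊63040/2378⌋ = 26 − 26 = 0
n=65: ⌊(66·985)/2378⌋ − ⌊(65·985)/2378⌋ = ⌊65010/2378⌋ − ⌊64025/2378⌋ = 27 − 26 = 1
n=66: ⌊(67·985)/2378⌋ − ⌊(66·985)/2378⌋ = ⌊65995/2378⌋ − ⌊65010/2378⌋ = 27 − 27 = 0
n=67: ⌊(68·985)/2378⌋ − ⌊(67·985)/2378⌋ = ⌊66980/2378⌋ − ⌊65995/2378⌋ = 28 − 27 = 1
n=68: ⌊(69·985)/2378⌋ − ⌊(68·985)/2378⌋ = ⌊67965/2378⌋ − ⌊66980/2378⌋ = 28 − 28 = 0
n=69: ⌊(70·985)/2378⌋ − ⌊(69·985)/2378⌋ = ⌊68950/2378⌋ − ⌊67965/2378⌋ = 28 − 28 = 0
n=70: ⌊(71·985)/2378⌋ − ⌊(70·985)/2378⌋ = ⌊69935/2378⌋ − ⌊68950/2378⌋ = 29 − 28 = 1
n=71: ⌊(72·985)/2378⌋ − ⌊(71·985)/2378⌋ = ⌊70920/2378⌋ − ⌊69935/2378⌋ = 29 − 29 = 0
n=72: ⌊(73·985)/2378⌋ − ⌊(72·985)/2378⌋ = ⌊71905/2378⌋ − ⌊70920/2378⌋ = 30 − 29 = 1
n=73: ⌊(74·985)/2378⌋ − ⌊(73·985)/2378⌋ = ⌊72890/2378⌋ − ⌊71905/2378⌋ = 30 − 30 = 0
n=74: ⌊(75·985)/2378⌋ − ⌊(74·985)/2378⌋ = ⌊73875/2378⌋ − ⌊72890/2378⌋ = 31 − 30 = 1
n=75: ⌊(76·985)/2378⌋ − ⌊(75·985)/2378⌋ = ⌊74860/2378⌋ − ⌊73875/2378⌋ = 31 − 31 = 0


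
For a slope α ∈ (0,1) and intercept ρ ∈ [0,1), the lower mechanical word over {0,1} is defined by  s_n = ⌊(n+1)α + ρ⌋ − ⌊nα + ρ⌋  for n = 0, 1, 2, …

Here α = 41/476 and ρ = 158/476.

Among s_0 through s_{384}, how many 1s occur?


33

#1s = Σ_{n=0}^{384} s_n = Σ_{n=0}^{384} (⌊(n+1)α+ρ⌋ − ⌊nα+ρ⌋)
the sum telescopes: every ⌊nα+ρ⌋ with 0 < n < 385 appears once with + and once with −, leaving ⌊385α+ρ⌋ − ⌊0·α+ρ⌋
385α + ρ = (385·41 + 158) / 476 = 15943/476
ρ = 158/476
⌊15943/476⌋ = 33,  ⌊158/476⌋ = 0
#1s = 33 − 0 = 33


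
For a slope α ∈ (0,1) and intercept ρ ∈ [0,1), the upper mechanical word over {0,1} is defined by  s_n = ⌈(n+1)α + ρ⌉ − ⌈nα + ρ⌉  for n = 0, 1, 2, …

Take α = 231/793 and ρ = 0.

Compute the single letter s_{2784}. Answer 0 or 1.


(n+1)α + ρ = (2785·231) / 793 = 643335/793
nα + ρ     = (2784·231) / 793 = 643104/793
⌈643335/793⌉ = 812,  ⌈643104/793⌉ = 811
s_{2784} = 812 − 811 = 1

1


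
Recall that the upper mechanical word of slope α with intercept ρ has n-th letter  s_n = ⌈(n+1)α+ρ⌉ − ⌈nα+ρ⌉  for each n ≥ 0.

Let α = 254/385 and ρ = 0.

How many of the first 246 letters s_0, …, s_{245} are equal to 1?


163

#1s = Σ_{n=0}^{245} s_n = Σ_{n=0}^{245} (⌈(n+1)α+ρ⌉ − ⌈nα+ρ⌉)
the sum telescopes: every ⌈nα+ρ⌉ with 0 < n < 246 appears once with + and once with −, leaving ⌈246α+ρ⌉ − ⌈0·α+ρ⌉
246α + ρ = (246·254) / 385 = 62484/385
ρ = 0/385
⌈62484/385⌉ = 163,  ⌈0/385⌉ = 0
#1s = 163 − 0 = 163


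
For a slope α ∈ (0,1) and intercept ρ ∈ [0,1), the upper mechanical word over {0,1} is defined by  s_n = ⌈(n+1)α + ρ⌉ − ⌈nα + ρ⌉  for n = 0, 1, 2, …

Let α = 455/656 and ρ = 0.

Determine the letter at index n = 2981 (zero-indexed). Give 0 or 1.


(n+1)α + ρ = (2982·455) / 656 = 1356810/656
nα + ρ     = (2981·455) / 656 = 1356355/656
⌈1356810/656⌉ = 2069,  ⌈1356355/656⌉ = 2068
s_{2981} = 2069 − 2068 = 1

1


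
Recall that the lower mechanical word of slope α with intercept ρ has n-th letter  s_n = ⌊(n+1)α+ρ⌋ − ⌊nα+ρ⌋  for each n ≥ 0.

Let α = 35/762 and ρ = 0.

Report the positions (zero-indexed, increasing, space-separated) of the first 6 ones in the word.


21 43 65 87 108 130

n=0: ⌊35/762⌋−⌊0/762⌋ = 0−0 = 0
n=1: ⌊70/762⌋−⌊35/762⌋ = 0−0 = 0
  …
n=21: ⌊770/762⌋−⌊735/762⌋ = 1−0 = 1  ← one
n=22: ⌊805/762⌋−⌊770/762⌋ = 1−1 = 0
n=23: ⌊840/762⌋−⌊805/762⌋ = 1−1 = 0
  …
n=43: ⌊1540/762⌋−⌊1505/762⌋ = 2−1 = 1  ← one
n=44: ⌊1575/762⌋−⌊1540/762⌋ = 2−2 = 0
n=45: ⌊1610/762⌋−⌊1575/762⌋ = 2−2 = 0
  …
n=65: ⌊2310/762⌋−⌊2275/762⌋ = 3−2 = 1  ← one
n=66: ⌊2345/762⌋−⌊2310/762⌋ = 3−3 = 0
n=67: ⌊2380/762⌋−⌊2345/762⌋ = 3−3 = 0
  …
n=87: ⌊3080/762⌋−⌊3045/762⌋ = 4−3 = 1  ← one
n=88: ⌊3115/762⌋−⌊3080/762⌋ = 4−4 = 0
n=89: ⌊3150/762⌋−⌊3115/762⌋ = 4−4 = 0
  …
n=108: ⌊3815/762⌋−⌊3780/762⌋ = 5−4 = 1  ← one
n=109: ⌊3850/762⌋−⌊3815/762⌋ = 5−5 = 0
n=110: ⌊3885/762⌋−⌊3850/762⌋ = 5−5 = 0
  …
n=130: ⌊4585/762⌋−⌊4550/762⌋ = 6−5 = 1  ← one
positions of the first 6 ones: 21 43 65 87 108 130


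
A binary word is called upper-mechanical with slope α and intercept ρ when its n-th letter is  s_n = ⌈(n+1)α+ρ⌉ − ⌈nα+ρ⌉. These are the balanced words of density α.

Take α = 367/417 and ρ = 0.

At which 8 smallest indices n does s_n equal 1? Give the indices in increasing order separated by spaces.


0 1 2 3 4 5 6 7

n=0: ⌈367/417⌉−⌈0/417⌉ = 1−0 = 1  ← one
n=1: ⌈734/417⌉−⌈367/417⌉ = 2−1 = 1  ← one
n=2: ⌈1101/417⌉−⌈734/417⌉ = 3−2 = 1  ← one
n=3: ⌈1468/417⌉−⌈1101/417⌉ = 4−3 = 1  ← one
n=4: ⌈1835/417⌉−⌈1468/417⌉ = 5−4 = 1  ← one
n=5: ⌈2202/417⌉−⌈1835/417⌉ = 6−5 = 1  ← one
n=6: ⌈2569/417⌉−⌈2202/417⌉ = 7−6 = 1  ← one
n=7: ⌈2936/417⌉−⌈2569/417⌉ = 8−7 = 1  ← one
positions of the first 8 ones: 0 1 2 3 4 5 6 7


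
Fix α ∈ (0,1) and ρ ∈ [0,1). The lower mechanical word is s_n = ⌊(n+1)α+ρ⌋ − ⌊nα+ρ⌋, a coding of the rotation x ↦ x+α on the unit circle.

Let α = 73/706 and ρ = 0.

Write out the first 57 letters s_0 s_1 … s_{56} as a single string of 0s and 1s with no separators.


n=0: ⌊(1·73)/706⌋ − ⌊(0·73)/706⌋ = ⌊73/706⌋ − ⌊0/706⌋ = 0 − 0 = 0
n=1: ⌊(2·73)/706⌋ − ⌊(1·73)/706⌋ = ⌊146/706⌋ − ⌊73/706⌋ = 0 − 0 = 0
n=2: ⌊(3·73)/706⌋ − ⌊(2·73)/706⌋ = ⌊219/706⌋ − ⌊146/706⌋ = 0 − 0 = 0
n=3: ⌊(4·73)/706⌋ − ⌊(3·73)/706⌋ = ⌊292/706⌋ − ⌊219/706⌋ = 0 − 0 = 0
n=4: ⌊(5·73)/706⌋ − ⌊(4·73)/706⌋ = ⌊365/706⌋ − ⌊292/706⌋ = 0 − 0 = 0
n=5: ⌊(6·73)/706⌋ − ⌊(5·73)/706⌋ = ⌊438/706⌋ − ⌊365/706⌋ = 0 − 0 = 0
n=6: ⌊(7·73)/706⌋ − ⌊(6·73)/706⌋ = ⌊511/706⌋ − ⌊438/706⌋ = 0 − 0 = 0
n=7: ⌊(8·73)/706⌋ − ⌊(7·73)/706⌋ = ⌊584/706⌋ − ⌊511/706⌋ = 0 − 0 = 0
n=8: ⌊(9·73)/706⌋ − ⌊(8·73)/706⌋ = ⌊657/706⌋ − ⌊584/706⌋ = 0 − 0 = 0
n=9: ⌊(10·73)/706⌋ − ⌊(9·73)/706⌋ = ⌊730/706⌋ − ⌊657/706⌋ = 1 − 0 = 1
n=10: ⌊(11·73)/706⌋ − ⌊(10·73)/706⌋ = ⌊803/706⌋ − ⌊730/706⌋ = 1 − 1 = 0
n=11: ⌊(12·73)/706⌋ − ⌊(11·73)/706⌋ = ⌊876/706⌋ − ⌊803/706⌋ = 1 − 1 = 0
n=12: ⌊(13·73)/706⌋ − ⌊(12·73)/706⌋ = ⌊949/706⌋ − ⌊876/706⌋ = 1 − 1 = 0
n=13: ⌊(14·73)/706⌋ − ⌊(13·73)/706⌋ = ⌊1022/706⌋ − ⌊949/706⌋ = 1 − 1 = 0
n=14: ⌊(15·73)/706⌋ − ⌊(14·73)/706⌋ = ⌊1095/706⌋ − ⌊1022/706⌋ = 1 − 1 = 0
n=15: ⌊(16·73)/706⌋ − ⌊(15·73)/706⌋ = ⌊1168/706⌋ − ⌊1095/706⌋ = 1 − 1 = 0
n=16: ⌊(17·73)/706⌋ − ⌊(16·73)/706⌋ = ⌊1241/706⌋ − ⌊1168/706⌋ = 1 − 1 = 0
n=17: ⌊(18·73)/706⌋ − ⌊(17·73)/706⌋ = ⌊1314/706⌋ − ⌊1241/706⌋ = 1 − 1 = 0
n=18: ⌊(19·73)/706⌋ − ⌊(18·73)/706⌋ = ⌊1387/706⌋ − ⌊1314/706⌋ = 1 − 1 = 0
n=19: ⌊(20·73)/706⌋ − ⌊(19·73)/706⌋ = ⌊1460/706⌋ − ⌊1387/706⌋ = 2 − 1 = 1
n=20: ⌊(21·73)/706⌋ − ⌊(20·73)/706⌋ = ⌊1533/706⌋ − ⌊1460/706⌋ = 2 − 2 = 0
n=21: ⌊(22·73)/706⌋ − ⌊(21·73)/706⌋ = ⌊1606/706⌋ − ⌊1533/706⌋ = 2 − 2 = 0
n=22: ⌊(23·73)/706⌋ − ⌊(22·73)/706⌋ = ⌊1679/706⌋ − ⌊1606/706⌋ = 2 − 2 = 0
n=23: ⌊(24·73)/706⌋ − ⌊(23·73)/706⌋ = ⌊1752/706⌋ − ⌊1679/706⌋ = 2 − 2 = 0
n=24: ⌊(25·73)/706⌋ − ⌊(24·73)/706⌋ = ⌊1825/706⌋ − ⌊1752/706⌋ = 2 − 2 = 0
n=25: ⌊(26·73)/706⌋ − ⌊(25·73)/706⌋ = ⌊1898/706⌋ − ⌊1825/706⌋ = 2 − 2 = 0
n=26: ⌊(27·73)/706⌋ − ⌊(26·73)/706⌋ = ⌊1971/706⌋ − ⌊1898/706⌋ = 2 − 2 = 0
n=27: ⌊(28·73)/706⌋ − ⌊(27·73)/706⌋ = ⌊2044/706⌋ − ⌊1971/706⌋ = 2 − 2 = 0
n=28: ⌊(29·73)/706⌋ − ⌊(28·73)/706⌋ = ⌊2117/706⌋ − ⌊2044/706⌋ = 2 − 2 = 0
n=29: ⌊(30·73)/706⌋ − ⌊(29·73)/706⌋ = ⌊2190/706⌋ − ⌊2117/706⌋ = 3 − 2 = 1
n=30: ⌊(31·73)/706⌋ − ⌊(30·73)/706⌋ = ⌊2263/706⌋ − ⌊2190/706⌋ = 3 − 3 = 0
n=31: ⌊(32·73)/706⌋ − ⌊(31·73)/706⌋ = ⌊2336/706⌋ − ⌊2263/706⌋ = 3 − 3 = 0
n=32: ⌊(33·73)/706⌋ − ⌊(32·73)/706⌋ = ⌊2409/706⌋ − ⌊2336/706⌋ = 3 − 3 = 0
n=33: ⌊(34·73)/706⌋ − ⌊(33·73)/706⌋ = ⌊2482/706⌋ − ⌊2409/706⌋ = 3 − 3 = 0
n=34: ⌊(35·73)/706⌋ − ⌊(34·73)/706⌋ = ⌊2555/706⌋ − ⌊2482/706⌋ = 3 − 3 = 0
n=35: ⌊(36·73)/706⌋ − ⌊(35·73)/706⌋ = ⌊2628/706⌋ − ⌊2555/706⌋ = 3 − 3 = 0
n=36: ⌊(37·73)/706⌋ − ⌊(36·73)/706⌋ = ⌊2701/706⌋ − ⌊2628/706⌋ = 3 − 3 = 0
n=37: ⌊(38·73)/706⌋ − ⌊(37·73)/706⌋ = ⌊2774/706⌋ − ⌊2701/706⌋ = 3 − 3 = 0
n=38: ⌊(39·73)/706⌋ − ⌊(38·73)/706⌋ = ⌊2847/706⌋ − ⌊2774/706⌋ = 4 − 3 = 1
n=39: ⌊(40·73)/706⌋ − ⌊(39·73)/706⌋ = ⌊2920/706⌋ − ⌊2847/706⌋ = 4 − 4 = 0
n=40: ⌊(41·73)/706⌋ − ⌊(40·73)/706⌋ = ⌊2993/706⌋ − ⌊2920/706⌋ = 4 − 4 = 0
n=41: ⌊(42·73)/706⌋ − ⌊(41·73)/706⌋ = ⌊3066/706⌋ − ⌊2993/706⌋ = 4 − 4 = 0
n=42: ⌊(43·73)/706⌋ − ⌊(42·73)/706⌋ = ⌊3139/706⌋ − ⌊3066/706⌋ = 4 − 4 = 0
n=43: ⌊(44·73)/706⌋ − ⌊(43·73)/706⌋ = ⌊3212/706⌋ − ⌊3139/706⌋ = 4 − 4 = 0
n=44: ⌊(45·73)/706⌋ − ⌊(44·73)/706⌋ = ⌊3285/706⌋ − ⌊3212/706⌋ = 4 − 4 = 0
n=45: ⌊(46·73)/706⌋ − ⌊(45·73)/706⌋ = ⌊3358/706⌋ − ⌊3285/706⌋ = 4 − 4 = 0
n=46: ⌊(47·73)/706⌋ − ⌊(46·73)/706⌋ = ⌊3431/706⌋ − ⌊3358/706⌋ = 4 − 4 = 0
n=47: ⌊(48·73)/706⌋ − ⌊(47·73)/706⌋ = ⌊3504/706⌋ − ⌊3431/706⌋ = 4 − 4 = 0
n=48: ⌊(49·73)/706⌋ − ⌊(48·73)/706⌋ = ⌊3577/706⌋ − ⌊3504/706⌋ = 5 − 4 = 1
n=49: ⌊(50·73)/706⌋ − ⌊(49·73)/706⌋ = ⌊3650/706⌋ − ⌊3577/706⌋ = 5 − 5 = 0
n=50: ⌊(51·73)/706⌋ − ⌊(50·73)/706⌋ = ⌊3723/706⌋ − ⌊3650/706⌋ = 5 − 5 = 0
n=51: ⌊(52·73)/706⌋ − ⌊(51·73)/706⌋ = ⌊3796/706⌋ − ⌊3723/706⌋ = 5 − 5 = 0
n=52: ⌊(53·73)/706⌋ − ⌊(52·73)/706⌋ = ⌊3869/706⌋ − ⌊3796/706⌋ = 5 − 5 = 0
n=53: ⌊(54·73)/706⌋ − ⌊(53·73)/706⌋ = ⌊3942/706⌋ − ⌊3869/706⌋ = 5 − 5 = 0
n=54: ⌊(55·73)/706⌋ − ⌊(54·73)/706⌋ = ⌊4015/706⌋ − ⌊3942/706⌋ = 5 − 5 = 0
n=55: ⌊(56·73)/706⌋ − ⌊(55·73)/706⌋ = ⌊4088/706⌋ − ⌊4015/706⌋ = 5 − 5 = 0
n=56: ⌊(57·73)/706⌋ − ⌊(56·73)/706⌋ = ⌊4161/706⌋ − ⌊4088/706⌋ = 5 − 5 = 0

000000000100000000010000000001000000001000000000100000000


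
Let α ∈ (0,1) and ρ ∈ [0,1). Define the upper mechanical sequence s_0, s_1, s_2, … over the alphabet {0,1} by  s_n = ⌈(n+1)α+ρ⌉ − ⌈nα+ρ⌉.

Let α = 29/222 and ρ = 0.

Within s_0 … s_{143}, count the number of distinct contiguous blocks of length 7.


8

t_n = ⌈(n·29)/222⌉ for n = 0 … 144:
  n=0…9: ⌈0/222⌉=0 ⌈29/222⌉=1 ⌈58/222⌉=1 ⌈87/222⌉=1 ⌈116/222⌉=1 ⌈145/222⌉=1 ⌈174/222⌉=1 ⌈203/222⌉=1 ⌈232/222⌉=2 ⌈261/222⌉=2
  n=10…19: ⌈290/222⌉=2 ⌈319/222⌉=2 ⌈348/222⌉=2 ⌈377/222⌉=2 ⌈406/222⌉=2 ⌈435/222⌉=2 ⌈464/222⌉=3 ⌈493/222⌉=3 ⌈522/222⌉=3 ⌈551/222⌉=3
  n=20…29: ⌈580/222⌉=3 ⌈609/222⌉=3 ⌈638/222⌉=3 ⌈667/222⌉=4 ⌈696/222⌉=4 ⌈725/222⌉=4 ⌈754/222⌉=4 ⌈783/222⌉=4 ⌈812/222⌉=4 ⌈841/222⌉=4
  n=30…39: ⌈870/222⌉=4 ⌈899/222⌉=5 ⌈928/222⌉=5 ⌈957/222⌉=5 ⌈986/222⌉=5 ⌈1015/222⌉=5 ⌈1044/222⌉=5 ⌈1073/222⌉=5 ⌈1102/222⌉=5 ⌈1131/222⌉=6
  n=40…49: ⌈1160/222⌉=6 ⌈1189/222⌉=6 ⌈1218/222⌉=6 ⌈1247/222⌉=6 ⌈1276/222⌉=6 ⌈1305/222⌉=6 ⌈1334/222⌉=7 ⌈1363/222⌉=7 ⌈1392/222⌉=7 ⌈1421/222⌉=7
  n=50…59: ⌈1450/222⌉=7 ⌈1479/222⌉=7 ⌈1508/222⌉=7 ⌈1537/222⌉=7 ⌈1566/222⌉=8 ⌈1595/222⌉=8 ⌈1624/222⌉=8 ⌈1653/222⌉=8 ⌈1682/222⌉=8 ⌈1711/222⌉=8
  n=60…69: ⌈1740/222⌉=8 ⌈1769/222⌉=8 ⌈1798/222⌉=9 ⌈1827/222⌉=9 ⌈1856/222⌉=9 ⌈1885/222⌉=9 ⌈1914/222⌉=9 ⌈1943/222⌉=9 ⌈1972/222⌉=9 ⌈2001/222⌉=10
  n=70…79: ⌈2030/222⌉=10 ⌈2059/222⌉=10 ⌈2088/222⌉=10 ⌈2117/222⌉=10 ⌈2146/222⌉=10 ⌈2175/222⌉=10 ⌈2204/222⌉=10 ⌈2233/222⌉=11 ⌈2262/222⌉=11 ⌈2291/222⌉=11
  n=80…89: ⌈2320/222⌉=11 ⌈2349/222⌉=11 ⌈2378/222⌉=11 ⌈2407/222⌉=11 ⌈2436/222⌉=11 ⌈2465/222⌉=12 ⌈2494/222⌉=12 ⌈2523/222⌉=12 ⌈2552/222⌉=12 ⌈2581/222⌉=12
  n=90…99: ⌈2610/222⌉=12 ⌈2639/222⌉=12 ⌈2668/222⌉=13 ⌈2697/222⌉=13 ⌈2726/222⌉=13 ⌈2755/222⌉=13 ⌈2784/222⌉=13 ⌈2813/222⌉=13 ⌈2842/222⌉=13 ⌈2871/222⌉=13
  n=100…109: ⌈2900/222⌉=14 ⌈2929/222⌉=14 ⌈2958/222⌉=14 ⌈2987/222⌉=14 ⌈3016/222⌉=14 ⌈3045/222⌉=14 ⌈3074/222⌉=14 ⌈3103/222⌉=14 ⌈3132/222⌉=15 ⌈3161/222⌉=15
  n=110…119: ⌈3190/222⌉=15 ⌈3219/222⌉=15 ⌈3248/222⌉=15 ⌈3277/222⌉=15 ⌈3306/222⌉=15 ⌈3335/222⌉=16 ⌈3364/222⌉=16 ⌈3393/222⌉=16 ⌈3422/222⌉=16 ⌈3451/222⌉=16
  n=120…129: ⌈3480/222⌉=16 ⌈3509/222⌉=16 ⌈3538/222⌉=16 ⌈3567/222⌉=17 ⌈3596/222⌉=17 ⌈3625/222⌉=17 ⌈3654/222⌉=17 ⌈3683/222⌉=17 ⌈3712/222⌉=17 ⌈3741/222⌉=17
  n=130…139: ⌈3770/222⌉=17 ⌈3799/222⌉=18 ⌈3828/222⌉=18 ⌈3857/222⌉=18 ⌈3886/222⌉=18 ⌈3915/222⌉=18 ⌈3944/222⌉=18 ⌈3973/222⌉=18 ⌈4002/222⌉=19 ⌈4031/222⌉=19
  n=140…144: ⌈4060/222⌉=19 ⌈4089/222⌉=19 ⌈4118/222⌉=19 ⌈4147/222⌉=19 ⌈4176/222⌉=19
s_n = t_(n+1) − t_n for n = 0 … 143 gives
prefix = 100000010000000100000010000000100000001000000100000001000000010000001000000010000000100000010000000100000001000000100000001000000010000001000000
slide a length-7 window over [0..6] … [137..143] (138 windows); first occurrence of each distinct factor:
  [  0..  6] 1000000
  [  1..  7] 0000001
  [  2..  8] 0000010
  [  3..  9] 0000100
  [  4.. 10] 0001000
  [  5.. 11] 0010000
  [  6.. 12] 0100000
  [  8.. 14] 0000000
  (the other 130 windows repeat one of these)
distinct factors: {0000000, 0000001, 0000010, 0000100, 0001000, 0010000, 0100000, 1000000}
count = 8  (Sturmian bound for length 7 is 8)


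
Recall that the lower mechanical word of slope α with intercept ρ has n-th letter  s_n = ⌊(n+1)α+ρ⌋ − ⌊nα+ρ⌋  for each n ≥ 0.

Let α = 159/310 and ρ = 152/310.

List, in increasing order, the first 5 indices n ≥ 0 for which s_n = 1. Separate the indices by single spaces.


n=0: ⌊311/310⌋−⌊152/310⌋ = 1−0 = 1  ← one
n=1: ⌊470/310⌋−⌊311/310⌋ = 1−1 = 0
n=2: ⌊629/310⌋−⌊470/310⌋ = 2−1 = 1  ← one
n=3: ⌊788/310⌋−⌊629/310⌋ = 2−2 = 0
n=4: ⌊947/310⌋−⌊788/310⌋ = 3−2 = 1  ← one
n=5: ⌊1106/310⌋−⌊947/310⌋ = 3−3 = 0
n=6: ⌊1265/310⌋−⌊1106/310⌋ = 4−3 = 1  ← one
n=7: ⌊1424/310⌋−⌊1265/310⌋ = 4−4 = 0
n=8: ⌊1583/310⌋−⌊1424/310⌋ = 5−4 = 1  ← one
positions of the first 5 ones: 0 2 4 6 8

0 2 4 6 8


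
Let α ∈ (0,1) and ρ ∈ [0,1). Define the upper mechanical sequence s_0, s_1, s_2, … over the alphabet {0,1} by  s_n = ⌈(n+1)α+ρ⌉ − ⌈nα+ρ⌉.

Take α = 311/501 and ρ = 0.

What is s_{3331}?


1

(n+1)α + ρ = (3332·311) / 501 = 1036252/501
nα + ρ     = (3331·311) / 501 = 1035941/501
⌈1036252/501⌉ = 2069,  ⌈1035941/501⌉ = 2068
s_{3331} = 2069 − 2068 = 1


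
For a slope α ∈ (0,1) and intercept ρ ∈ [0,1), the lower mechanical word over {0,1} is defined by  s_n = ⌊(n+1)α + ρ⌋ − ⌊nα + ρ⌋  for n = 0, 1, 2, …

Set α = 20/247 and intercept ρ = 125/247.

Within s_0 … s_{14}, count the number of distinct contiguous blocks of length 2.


3

t_n = ⌊(n·20+125)/247⌋ for n = 0 … 15:
  n=0…9: ⌊125/247⌋=0 ⌊145/247⌋=0 ⌊165/247⌋=0 ⌊185/247⌋=0 ⌊205/247⌋=0 ⌊225/247⌋=0 ⌊245/247⌋=0 ⌊265/247⌋=1 ⌊285/247⌋=1 ⌊305/247⌋=1
  n=10…15: ⌊325/247⌋=1 ⌊345/247⌋=1 ⌊365/247⌋=1 ⌊385/247⌋=1 ⌊405/247⌋=1 ⌊425/247⌋=1
s_n = t_(n+1) − t_n for n = 0 … 14 gives
prefix = 000000100000000
slide a length-2 window over [0..1] … [13..14] (14 windows); first occurrence of each distinct factor:
  [  0..  1] 00
  [  5..  6] 01
  [  6..  7] 10
  (the other 11 windows repeat one of these)
distinct factors: {00, 01, 10}
count = 3  (Sturmian bound for length 2 is 3)


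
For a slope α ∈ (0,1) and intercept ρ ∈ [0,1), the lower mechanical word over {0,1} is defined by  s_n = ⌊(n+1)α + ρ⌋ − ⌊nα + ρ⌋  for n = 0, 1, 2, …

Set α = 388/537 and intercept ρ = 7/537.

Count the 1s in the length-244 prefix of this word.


#1s = Σ_{n=0}^{243} s_n = Σ_{n=0}^{243} (⌊(n+1)α+ρ⌋ − ⌊nα+ρ⌋)
the sum telescopes: every ⌊nα+ρ⌋ with 0 < n < 244 appears once with + and once with −, leaving ⌊244α+ρ⌋ − ⌊0·α+ρ⌋
244α + ρ = (244·388 + 7) / 537 = 94679/537
ρ = 7/537
⌊94679/537⌋ = 176,  ⌊7/537⌋ = 0
#1s = 176 − 0 = 176

176


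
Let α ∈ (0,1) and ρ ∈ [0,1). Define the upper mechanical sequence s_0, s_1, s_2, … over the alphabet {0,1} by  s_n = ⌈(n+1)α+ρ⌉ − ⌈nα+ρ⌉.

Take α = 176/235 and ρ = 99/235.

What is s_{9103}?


(n+1)α + ρ = (9104·176 + 99) / 235 = 1602403/235
nα + ρ     = (9103·176 + 99) / 235 = 1602227/235
⌈1602403/235⌉ = 6819,  ⌈1602227/235⌉ = 6818
s_{9103} = 6819 − 6818 = 1

1


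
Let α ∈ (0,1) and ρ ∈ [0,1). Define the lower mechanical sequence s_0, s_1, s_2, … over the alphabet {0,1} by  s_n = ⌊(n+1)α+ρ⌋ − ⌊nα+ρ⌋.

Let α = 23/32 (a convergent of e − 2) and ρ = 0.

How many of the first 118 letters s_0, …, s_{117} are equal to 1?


#1s = Σ_{n=0}^{117} s_n = Σ_{n=0}^{117} (⌊(n+1)α+ρ⌋ − ⌊nα+ρ⌋)
the sum telescopes: every ⌊nα+ρ⌋ with 0 < n < 118 appears once with + and once with −, leaving ⌊118α+ρ⌋ − ⌊0·α+ρ⌋
118α + ρ = (118·23) / 32 = 2714/32
ρ = 0/32
⌊2714/32⌋ = 84,  ⌊0/32⌋ = 0
#1s = 84 − 0 = 84

84


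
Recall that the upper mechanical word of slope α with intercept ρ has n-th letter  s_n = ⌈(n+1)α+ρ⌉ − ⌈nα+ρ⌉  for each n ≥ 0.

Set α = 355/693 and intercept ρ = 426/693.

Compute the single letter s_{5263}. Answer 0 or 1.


1

(n+1)α + ρ = (5264·355 + 426) / 693 = 1869146/693
nα + ρ     = (5263·355 + 426) / 693 = 1868791/693
⌈1869146/693⌉ = 2698,  ⌈1868791/693⌉ = 2697
s_{5263} = 2698 − 2697 = 1


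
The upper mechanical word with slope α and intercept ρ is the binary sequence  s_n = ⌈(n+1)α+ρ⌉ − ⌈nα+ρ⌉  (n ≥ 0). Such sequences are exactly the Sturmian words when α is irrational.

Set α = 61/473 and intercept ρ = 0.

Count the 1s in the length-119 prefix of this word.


16

#1s = Σ_{n=0}^{118} s_n = Σ_{n=0}^{118} (⌈(n+1)α+ρ⌉ − ⌈nα+ρ⌉)
the sum telescopes: every ⌈nα+ρ⌉ with 0 < n < 119 appears once with + and once with −, leaving ⌈119α+ρ⌉ − ⌈0·α+ρ⌉
119α + ρ = (119·61) / 473 = 7259/473
ρ = 0/473
⌈7259/473⌉ = 16,  ⌈0/473⌉ = 0
#1s = 16 − 0 = 16


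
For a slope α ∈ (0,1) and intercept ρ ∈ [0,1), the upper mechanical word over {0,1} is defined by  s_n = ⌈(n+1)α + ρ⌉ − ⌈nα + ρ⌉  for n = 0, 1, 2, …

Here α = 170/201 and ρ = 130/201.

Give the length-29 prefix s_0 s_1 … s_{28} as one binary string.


11110111110111111011111011111

n=0: ⌈(1·170+130)/201⌉ − ⌈(0·170+130)/201⌉ = ⌈300/201⌉ − ⌈130/201⌉ = 2 − 1 = 1
n=1: ⌈(2·170+130)/201⌉ − ⌈(1·170+130)/201⌉ = ⌈470/201⌉ − ⌈300/201⌉ = 3 − 2 = 1
n=2: ⌈(3·170+130)/201⌉ − ⌈(2·170+130)/201⌉ = ⌈640/201⌉ − ⌈470/201⌉ = 4 − 3 = 1
n=3: ⌈(4·170+130)/201⌉ − ⌈(3·170+130)/201⌉ = ⌈810/201⌉ − ⌈640/201⌉ = 5 − 4 = 1
n=4: ⌈(5·170+130)/201⌉ − ⌈(4·170+130)/201⌉ = ⌈980/201⌉ − ⌈810/201⌉ = 5 − 5 = 0
n=5: ⌈(6·170+130)/201⌉ − ⌈(5·170+130)/201⌉ = ⌈1150/201⌉ − ⌈980/201⌉ = 6 − 5 = 1
n=6: ⌈(7·170+130)/201⌉ − ⌈(6·170+130)/201⌉ = ⌈1320/201⌉ − ⌈1150/201⌉ = 7 − 6 = 1
n=7: ⌈(8·170+130)/201⌉ − ⌈(7·170+130)/201⌉ = ⌈1490/201⌉ − ⌈1320/201⌉ = 8 − 7 = 1
n=8: ⌈(9·170+130)/201⌉ − ⌈(8·170+130)/201⌉ = ⌈1660/201⌉ − ⌈1490/201⌉ = 9 − 8 = 1
n=9: ⌈(10·170+130)/201⌉ − ⌈(9·170+130)/201⌉ = ⌈1830/201⌉ − ⌈1660/201⌉ = 10 − 9 = 1
n=10: ⌈(11·170+130)/201⌉ − ⌈(10·170+130)/201⌉ = ⌈2000/201⌉ − ⌈1830/201⌉ = 10 − 10 = 0
n=11: ⌈(12·170+130)/201⌉ − ⌈(11·170+130)/201⌉ = ⌈2170/201⌉ − ⌈2000/201⌉ = 11 − 10 = 1
n=12: ⌈(13·170+130)/201⌉ − ⌈(12·170+130)/201⌉ = ⌈2340/201⌉ − ⌈2170/201⌉ = 12 − 11 = 1
n=13: ⌈(14·170+130)/201⌉ − ⌈(13·170+130)/201⌉ = ⌈2510/201⌉ − ⌈2340/201⌉ = 13 − 12 = 1
n=14: ⌈(15·170+130)/201⌉ − ⌈(14·170+130)/201⌉ = ⌈2680/201⌉ − ⌈2510/201⌉ = 14 − 13 = 1
n=15: ⌈(16·170+130)/201⌉ − ⌈(15·170+130)/201⌉ = ⌈2850/201⌉ − ⌈2680/201⌉ = 15 − 14 = 1
n=16: ⌈(17·170+130)/201⌉ − ⌈(16·170+130)/201⌉ = ⌈3020/201⌉ − ⌈2850/201⌉ = 16 − 15 = 1
n=17: ⌈(18·170+130)/201⌉ − ⌈(17·170+130)/201⌉ = ⌈3190/201⌉ − ⌈3020/201⌉ = 16 − 16 = 0
n=18: ⌈(19·170+130)/201⌉ − ⌈(18·170+130)/201⌉ = ⌈3360/201⌉ − ⌈3190/201⌉ = 17 − 16 = 1
n=19: ⌈(20·170+130)/201⌉ − ⌈(19·170+130)/201⌉ = ⌈3530/201⌉ − ⌈3360/201⌉ = 18 − 17 = 1
n=20: ⌈(21·170+130)/201⌉ − ⌈(20·170+130)/201⌉ = ⌈3700/201⌉ − ⌈3530/201⌉ = 19 − 18 = 1
n=21: ⌈(22·170+130)/201⌉ − ⌈(21·170+130)/201⌉ = ⌈3870/201⌉ − ⌈3700/201⌉ = 20 − 19 = 1
n=22: ⌈(23·170+130)/201⌉ − ⌈(22·170+130)/201⌉ = ⌈4040/201⌉ − ⌈3870/201⌉ = 21 − 20 = 1
n=23: ⌈(24·170+130)/201⌉ − ⌈(23·170+130)/201⌉ = ⌈4210/201⌉ − ⌈4040/201⌉ = 21 − 21 = 0
n=24: ⌈(25·170+130)/201⌉ − ⌈(24·170+130)/201⌉ = ⌈4380/201⌉ − ⌈4210/201⌉ = 22 − 21 = 1
n=25: ⌈(26·170+130)/201⌉ − ⌈(25·170+130)/201⌉ = ⌈4550/201⌉ − ⌈4380/201⌉ = 23 − 22 = 1
n=26: ⌈(27·170+130)/201⌉ − ⌈(26·170+130)/201⌉ = ⌈4720/201⌉ − ⌈4550/201⌉ = 24 − 23 = 1
n=27: ⌈(28·170+130)/201⌉ − ⌈(27·170+130)/201⌉ = ⌈4890/201⌉ − ⌈4720/201⌉ = 25 − 24 = 1
n=28: ⌈(29·170+130)/201⌉ − ⌈(28·170+130)/201⌉ = ⌈5060/201⌉ − ⌈4890/201⌉ = 26 − 25 = 1


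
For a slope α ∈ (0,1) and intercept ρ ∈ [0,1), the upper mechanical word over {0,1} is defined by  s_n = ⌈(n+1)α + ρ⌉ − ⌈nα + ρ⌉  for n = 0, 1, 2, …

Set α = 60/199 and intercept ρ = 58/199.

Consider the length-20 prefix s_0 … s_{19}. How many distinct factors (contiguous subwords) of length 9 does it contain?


10

t_n = ⌈(n·60+58)/199⌉ for n = 0 … 20:
  n=0…9: ⌈58/199⌉=1 ⌈118/199⌉=1 ⌈178/199⌉=1 ⌈238/199⌉=2 ⌈298/199⌉=2 ⌈358/199⌉=2 ⌈418/199⌉=3 ⌈478/199⌉=3 ⌈538/199⌉=3 ⌈598/199⌉=4
  n=10…19: ⌈658/199⌉=4 ⌈718/199⌉=4 ⌈778/199⌉=4 ⌈838/199⌉=5 ⌈898/199⌉=5 ⌈958/199⌉=5 ⌈1018/199⌉=6 ⌈1078/199⌉=6 ⌈1138/199⌉=6 ⌈1198/199⌉=7
  n=20: ⌈1258/199⌉=7
s_n = t_(n+1) − t_n for n = 0 … 19 gives
prefix = 00100100100010010010
slide a length-9 window over [0..8] … [11..19] (12 windows); first occurrence of each distinct factor:
  [  0..  8] 001001001
  [  1..  9] 010010010
  [  2.. 10] 100100100
  [  3.. 11] 001001000
  [  4.. 12] 010010001
  [  5.. 13] 100100010
  [  6.. 14] 001000100
  [  7.. 15] 010001001
  [  8.. 16] 100010010
  [  9.. 17] 000100100
  (the other 2 windows repeat one of these)
distinct factors: {000100100, 001000100, 001001000, 001001001, 010001001, 010010001, 010010010, 100010010, 100100010, 100100100}
count = 10  (Sturmian bound for length 9 is 10)


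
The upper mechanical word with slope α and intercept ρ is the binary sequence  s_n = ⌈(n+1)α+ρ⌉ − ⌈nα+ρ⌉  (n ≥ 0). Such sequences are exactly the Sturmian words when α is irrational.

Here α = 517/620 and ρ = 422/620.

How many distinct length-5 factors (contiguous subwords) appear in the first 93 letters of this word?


6

t_n = ⌈(n·517+422)/620⌉ for n = 0 … 93:
  n=0…9: ⌈422/620⌉=1 ⌈939/620⌉=2 ⌈1456/620⌉=3 ⌈1973/620⌉=4 ⌈2490/620⌉=5 ⌈3007/620⌉=5 ⌈3524/620⌉=6 ⌈4041/620⌉=7 ⌈4558/620⌉=8 ⌈5075/620⌉=9
  n=10…19: ⌈5592/620⌉=10 ⌈6109/620⌉=10 ⌈6626/620⌉=11 ⌈7143/620⌉=12 ⌈7660/620⌉=13 ⌈8177/620⌉=14 ⌈8694/620⌉=15 ⌈9211/620⌉=15 ⌈9728/620⌉=16 ⌈10245/620⌉=17
  n=20…29: ⌈10762/620⌉=18 ⌈11279/620⌉=19 ⌈11796/620⌉=20 ⌈12313/620⌉=20 ⌈12830/620⌉=21 ⌈13347/620⌉=22 ⌈13864/620⌉=23 ⌈14381/620⌉=24 ⌈14898/620⌉=25 ⌈15415/620⌉=25
  n=30…39: ⌈15932/620⌉=26 ⌈16449/620⌉=27 ⌈16966/620⌉=28 ⌈17483/620⌉=29 ⌈18000/620⌉=30 ⌈18517/620⌉=30 ⌈19034/620⌉=31 ⌈19551/620⌉=32 ⌈20068/620⌉=33 ⌈20585/620⌉=34
  n=40…49: ⌈21102/620⌉=35 ⌈21619/620⌉=35 ⌈22136/620⌉=36 ⌈22653/620⌉=37 ⌈23170/620⌉=38 ⌈23687/620⌉=39 ⌈24204/620⌉=40 ⌈24721/620⌉=40 ⌈25238/620⌉=41 ⌈25755/620⌉=42
  n=50…59: ⌈26272/620⌉=43 ⌈26789/620⌉=44 ⌈27306/620⌉=45 ⌈27823/620⌉=45 ⌈28340/620⌉=46 ⌈28857/620⌉=47 ⌈29374/620⌉=48 ⌈29891/620⌉=49 ⌈30408/620⌉=50 ⌈30925/620⌉=50
  n=60…69: ⌈31442/620⌉=51 ⌈31959/620⌉=52 ⌈32476/620⌉=53 ⌈32993/620⌉=54 ⌈33510/620⌉=55 ⌈34027/620⌉=55 ⌈34544/620⌉=56 ⌈35061/620⌉=57 ⌈35578/620⌉=58 ⌈36095/620⌉=59
  n=70…79: ⌈36612/620⌉=60 ⌈37129/620⌉=60 ⌈37646/620⌉=61 ⌈38163/620⌉=62 ⌈38680/620⌉=63 ⌈39197/620⌉=64 ⌈39714/620⌉=65 ⌈40231/620⌉=65 ⌈40748/620⌉=66 ⌈41265/620⌉=67
  n=80…89: ⌈41782/620⌉=68 ⌈42299/620⌉=69 ⌈42816/620⌉=70 ⌈43333/620⌉=70 ⌈43850/620⌉=71 ⌈44367/620⌉=72 ⌈44884/620⌉=73 ⌈45401/620⌉=74 ⌈45918/620⌉=75 ⌈46435/620⌉=75
  n=90…93: ⌈46952/620⌉=76 ⌈47469/620⌉=77 ⌈47986/620⌉=78 ⌈48503/620⌉=79
s_n = t_(n+1) − t_n for n = 0 … 92 gives
prefix = 111101111101111101111101111101111101111101111101111101111101111101111101111101111101111101111
slide a length-5 window over [0..4] … [88..92] (89 windows); first occurrence of each distinct factor:
  [  0..  4] 11110
  [  1..  5] 11101
  [  2..  6] 11011
  [  3..  7] 10111
  [  4..  8] 01111
  [  5..  9] 11111
  (the other 83 windows repeat one of these)
distinct factors: {01111, 10111, 11011, 11101, 11110, 11111}
count = 6  (Sturmian bound for length 5 is 6)
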